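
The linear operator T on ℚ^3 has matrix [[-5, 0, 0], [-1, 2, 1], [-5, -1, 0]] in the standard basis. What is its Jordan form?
J = [[-5, 0, 0], [0, 1, 1], [0, 0, 1]]

The characteristic polynomial is det(xI - A) = (x - 1)^2(x + 5), so the eigenvalues are -5 (algebraic multiplicity 1), 1 (algebraic multiplicity 2).

For λ = -5: algebraic multiplicity 1 gives one 1×1 block.

For λ = 1: rank(A - I) = 2, rank((A - I)^2) = 1. The eigenspace has dimension 3 - 2 = 1, so there is 1 Jordan block; the rank sequence gives block sizes [2].

Assembling the blocks gives the Jordan form J above.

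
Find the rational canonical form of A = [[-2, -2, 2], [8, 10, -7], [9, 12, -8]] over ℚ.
The invariant factors of A (the non-unit diagonal entries of the Smith normal form of xI - A over ℚ[x]) are x^3 - 2x - 2, each dividing the next. The characteristic polynomial is their product, x^3 - 2x - 2.

The rational canonical form is the block-diagonal matrix of companion matrices C(f_i):
R = [[0, 0, 2], [1, 0, 2], [0, 1, 0]].

Note the characteristic polynomial does not split into linear factors over ℚ, so A has no Jordan form over ℚ; the rational canonical form exists over any field.

R = [[0, 0, 2], [1, 0, 2], [0, 1, 0]]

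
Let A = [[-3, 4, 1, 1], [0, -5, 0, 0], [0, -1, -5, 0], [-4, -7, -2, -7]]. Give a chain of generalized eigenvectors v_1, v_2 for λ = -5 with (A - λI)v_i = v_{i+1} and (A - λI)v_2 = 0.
We seek v_1 ∈ ker((A + 5I)^2) \ ker(A + 5I), then set v_{i+1} = (A + 5I) v_i.

One such chain is v_1 = [[-8, 1, 2, 11]]^T, v_2 = [[1, 0, -1, -1]]^T. Check: (A + 5I) v_2 = [[0, 0, 0, 0]]^T = 0.

v_1 = [[-8, 1, 2, 11]]^T, v_2 = [[1, 0, -1, -1]]^T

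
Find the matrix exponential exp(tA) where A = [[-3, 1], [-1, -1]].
e^{tA} = [[(1 - t)*e^{-2*t}, t*e^{-2*t}], [-t*e^{-2*t}, (t + 1)*e^{-2*t}]]

A has Jordan form J = [[-2, 1], [0, -2]] with A = PJP^{-1}, so e^{tA} = P e^{tJ} P^{-1}.

For a Jordan block J_k(λ), e^{tJ_k(λ)} = e^{λt} · (I + tN + t^2 N^2/2! + ... + t^{k-1} N^{k-1}/(k-1)!) where N is the nilpotent superdiagonal part.

Assembling the blocks and conjugating back gives the entries of e^{tA} as shown above.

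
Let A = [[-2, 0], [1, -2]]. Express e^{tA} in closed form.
A has Jordan form J = [[-2, 1], [0, -2]] with A = PJP^{-1}, so e^{tA} = P e^{tJ} P^{-1}.

For a Jordan block J_k(λ), e^{tJ_k(λ)} = e^{λt} · (I + tN + t^2 N^2/2! + ... + t^{k-1} N^{k-1}/(k-1)!) where N is the nilpotent superdiagonal part.

Assembling the blocks and conjugating back gives the entries of e^{tA} as shown above.

e^{tA} = [[e^{-2*t}, 0], [t*e^{-2*t}, e^{-2*t}]]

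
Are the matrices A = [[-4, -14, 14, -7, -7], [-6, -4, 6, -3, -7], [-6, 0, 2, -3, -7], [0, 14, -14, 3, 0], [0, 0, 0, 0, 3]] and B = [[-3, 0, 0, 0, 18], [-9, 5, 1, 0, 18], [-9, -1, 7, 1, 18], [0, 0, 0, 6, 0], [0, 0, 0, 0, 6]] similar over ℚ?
trace(A) = 0 but trace(B) = 21. The trace is a similarity invariant, so A and B are not similar.

No.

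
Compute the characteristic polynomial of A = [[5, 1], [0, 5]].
χ_A(x) = (x - 5)^2

xI - A = [[x - 5, -1], [0, x - 5]].

Expanding det(xI - A) along the first row:
det(xI - A) = + (x - 5)·det([[x - 5]]) - (-1)·det([[0]]).

Evaluating gives χ_A(x) = x^2 - 10x + 25 = (x - 5)^2.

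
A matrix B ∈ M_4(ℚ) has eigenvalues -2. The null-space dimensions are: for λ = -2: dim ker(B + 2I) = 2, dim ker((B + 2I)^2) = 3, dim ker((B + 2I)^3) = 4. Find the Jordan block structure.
Jordan blocks: (-2, 3), (-2, 1)

λ = -2: successive nullity increments [2, 1, 1] count blocks of size ≥ k; block sizes are [3, 1].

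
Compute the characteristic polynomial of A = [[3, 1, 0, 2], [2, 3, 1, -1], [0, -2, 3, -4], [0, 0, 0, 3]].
χ_A(x) = (x - 3)^4

xI - A = [[x - 3, -1, 0, -2], [-2, x - 3, -1, 1], [0, 2, x - 3, 4], [0, 0, 0, x - 3]].

Expanding det(xI - A) along the first row:
det(xI - A) = + (x - 3)·det([[x - 3, -1, 1], [2, x - 3, 4], [0, 0, x - 3]]) - (-1)·det([[-2, -1, 1], [0, x - 3, 4], [0, 0, x - 3]]) + (0)·det([[-2, x - 3, 1], [0, 2, 4], [0, 0, x - 3]]) - (-2)·det([[-2, x - 3, -1], [0, 2, x - 3], [0, 0, 0]]).

Evaluating gives χ_A(x) = x^4 - 12x^3 + 54x^2 - 108x + 81 = (x - 3)^4.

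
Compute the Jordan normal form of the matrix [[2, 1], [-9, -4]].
J = [[-1, 1], [0, -1]]

The characteristic polynomial is det(xI - A) = (x + 1)^2, so the eigenvalues are -1 (algebraic multiplicity 2).

For λ = -1: rank(A + I) = 1, rank((A + I)^2) = 0. The eigenspace has dimension 2 - 1 = 1, so there is 1 Jordan block; the rank sequence gives block sizes [2].

Assembling the blocks gives the Jordan form J above.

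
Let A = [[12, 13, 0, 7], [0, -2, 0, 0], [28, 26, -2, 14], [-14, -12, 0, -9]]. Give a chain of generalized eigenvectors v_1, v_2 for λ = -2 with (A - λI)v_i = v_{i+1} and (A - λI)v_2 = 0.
We seek v_1 ∈ ker((A + 2I)^2) \ ker(A + 2I), then set v_{i+1} = (A + 2I) v_i.

One such chain is v_1 = [[-1, 1, 0, 0]]^T, v_2 = [[-1, 0, -2, 2]]^T. Check: (A + 2I) v_2 = [[0, 0, 0, 0]]^T = 0.

v_1 = [[-1, 1, 0, 0]]^T, v_2 = [[-1, 0, -2, 2]]^T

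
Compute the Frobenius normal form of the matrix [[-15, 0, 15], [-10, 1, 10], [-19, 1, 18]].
R = [[0, 0, 15], [1, 0, -8], [0, 1, 4]]

The invariant factors of A (the non-unit diagonal entries of the Smith normal form of xI - A over ℚ[x]) are (x - 3)(x^2 - x + 5), each dividing the next. The characteristic polynomial is their product, (x - 3)(x^2 - x + 5).

The rational canonical form is the block-diagonal matrix of companion matrices C(f_i):
R = [[0, 0, 15], [1, 0, -8], [0, 1, 4]].

Note the characteristic polynomial does not split into linear factors over ℚ, so A has no Jordan form over ℚ; the rational canonical form exists over any field.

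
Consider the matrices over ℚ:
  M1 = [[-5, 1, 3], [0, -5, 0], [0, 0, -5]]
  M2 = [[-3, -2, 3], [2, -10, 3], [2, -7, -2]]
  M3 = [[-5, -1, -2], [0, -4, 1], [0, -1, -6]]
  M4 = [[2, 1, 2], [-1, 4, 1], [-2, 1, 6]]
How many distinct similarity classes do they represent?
3 classes: {M1}, {M2, M3}, {M4}

Characteristic polynomials: χ_{M1} = (x + 5)^3, χ_{M2} = (x + 5)^3, χ_{M3} = (x + 5)^3, χ_{M4} = (x - 4)^3.

{M1}: invariant factors x + 5, (x + 5)^2.

{M2, M3}: invariant factors (x + 5)^3.

{M4}: invariant factors (x - 4)^3.

Matrices are similar if and only if their invariant-factor lists agree; the partition into similarity classes is {M1}, {M2, M3}, {M4}.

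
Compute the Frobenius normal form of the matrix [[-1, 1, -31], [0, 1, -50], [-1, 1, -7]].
The invariant factors of A (the non-unit diagonal entries of the Smith normal form of xI - A over ℚ[x]) are (x + 4)(x^2 + 3x + 6), each dividing the next. The characteristic polynomial is their product, (x + 4)(x^2 + 3x + 6).

The rational canonical form is the block-diagonal matrix of companion matrices C(f_i):
R = [[0, 0, -24], [1, 0, -18], [0, 1, -7]].

Note the characteristic polynomial does not split into linear factors over ℚ, so A has no Jordan form over ℚ; the rational canonical form exists over any field.

R = [[0, 0, -24], [1, 0, -18], [0, 1, -7]]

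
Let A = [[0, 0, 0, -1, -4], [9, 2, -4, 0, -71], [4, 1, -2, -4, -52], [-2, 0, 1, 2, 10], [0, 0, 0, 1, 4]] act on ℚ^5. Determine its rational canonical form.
The invariant factors of A (the non-unit diagonal entries of the Smith normal form of xI - A over ℚ[x]) are x^2(x - 4)^2(x + 2), each dividing the next. The characteristic polynomial is their product, x^2(x - 4)^2(x + 2).

The rational canonical form is the block-diagonal matrix of companion matrices C(f_i):
R = [[0, 0, 0, 0, 0], [1, 0, 0, 0, 0], [0, 1, 0, 0, -32], [0, 0, 1, 0, 0], [0, 0, 0, 1, 6]].

R = [[0, 0, 0, 0, 0], [1, 0, 0, 0, 0], [0, 1, 0, 0, -32], [0, 0, 1, 0, 0], [0, 0, 0, 1, 6]]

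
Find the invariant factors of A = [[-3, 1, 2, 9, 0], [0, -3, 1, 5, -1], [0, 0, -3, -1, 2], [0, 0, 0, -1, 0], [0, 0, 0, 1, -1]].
The Jordan structure of A has elementary divisors (x + 3)^3, (x + 1)^2. Arranging the block sizes at each eigenvalue in decreasing order and taking row products gives the invariant factors.

Invariant factors (smallest first, each dividing the next): (x + 1)^2(x + 3)^3.

Check: the last factor (x + 1)^2(x + 3)^3 is the minimal polynomial, and the product (x + 1)^2(x + 3)^3 is the characteristic polynomial.

(x + 1)^2(x + 3)^3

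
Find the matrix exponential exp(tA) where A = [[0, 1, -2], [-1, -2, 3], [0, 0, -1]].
e^{tA} = [[(t + 1)*e^{-t}, t*e^{-t}, t*(t - 4)*e^{-t}/2], [-t*e^{-t}, (1 - t)*e^{-t}, t*(6 - t)*e^{-t}/2], [0, 0, e^{-t}]]

A has Jordan form J = [[-1, 1, 0], [0, -1, 1], [0, 0, -1]] with A = PJP^{-1}, so e^{tA} = P e^{tJ} P^{-1}.

For a Jordan block J_k(λ), e^{tJ_k(λ)} = e^{λt} · (I + tN + t^2 N^2/2! + ... + t^{k-1} N^{k-1}/(k-1)!) where N is the nilpotent superdiagonal part.

Assembling the blocks and conjugating back gives the entries of e^{tA} as shown above.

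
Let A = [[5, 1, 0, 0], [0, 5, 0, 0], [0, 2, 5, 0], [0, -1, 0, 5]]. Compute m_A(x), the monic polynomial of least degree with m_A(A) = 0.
The characteristic polynomial factors as (x - 5)^4. The minimal polynomial is ∏(x - λ)^{k_λ} where k_λ is the size of the largest Jordan block at λ.

For λ = 5: rank(A - 5I) = 1, and the largest Jordan block has size 2 (the smallest k with rank((A - 5I)^k) = rank((A - 5I)^(k+1))).

So m_A(x) = (x - 5)^2.

m_A(x) = (x - 5)^2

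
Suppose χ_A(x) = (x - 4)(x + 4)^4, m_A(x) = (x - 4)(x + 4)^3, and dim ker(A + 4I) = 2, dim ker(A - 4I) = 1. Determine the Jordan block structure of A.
Jordan blocks: (-4, 3), (-4, 1), (4, 1)

λ = -4: algebraic multiplicity 4 (exponent in χ_A), largest block size 3 (exponent in m_A), 2 blocks (geometric multiplicity). These force block sizes [3, 1].
λ = 4: algebraic multiplicity 1 (exponent in χ_A), largest block size 1 (exponent in m_A), 1 block (geometric multiplicity). This forces block sizes [1].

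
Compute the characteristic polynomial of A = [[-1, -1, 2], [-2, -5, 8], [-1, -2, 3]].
xI - A = [[x + 1, 1, -2], [2, x + 5, -8], [1, 2, x - 3]].

Expanding det(xI - A) along the first row:
det(xI - A) = + (x + 1)·det([[x + 5, -8], [2, x - 3]]) - (1)·det([[2, -8], [1, x - 3]]) + (-2)·det([[2, x + 5], [1, 2]]).

Evaluating gives χ_A(x) = x^3 + 3x^2 + 3x + 1 = (x + 1)^3.

χ_A(x) = (x + 1)^3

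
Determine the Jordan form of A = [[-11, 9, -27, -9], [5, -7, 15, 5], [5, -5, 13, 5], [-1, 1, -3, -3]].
J = [[-2, 1, 0, 0], [0, -2, 0, 0], [0, 0, -2, 0], [0, 0, 0, -2]]

The characteristic polynomial is det(xI - A) = (x + 2)^4, so the eigenvalues are -2 (algebraic multiplicity 4).

For λ = -2: rank(A + 2I) = 1, rank((A + 2I)^2) = 0. The eigenspace has dimension 4 - 1 = 3, so there are 3 Jordan blocks; the rank sequence gives block sizes [2, 1, 1].

Assembling the blocks gives the Jordan form J above.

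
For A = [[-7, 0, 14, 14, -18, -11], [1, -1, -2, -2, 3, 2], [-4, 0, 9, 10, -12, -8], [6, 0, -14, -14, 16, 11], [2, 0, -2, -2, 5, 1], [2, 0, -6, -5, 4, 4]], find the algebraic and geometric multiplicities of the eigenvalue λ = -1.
algebraic multiplicity 5, geometric multiplicity 2

The characteristic polynomial is (x - 1)(x + 1)^5, so the factor x + 1 appears with exponent 5: the algebraic multiplicity is 5.

rank(A + I) = 4, so the eigenspace has dimension 6 - 4 = 2: the geometric multiplicity is 2.

Since 2 < 5, A is not diagonalizable.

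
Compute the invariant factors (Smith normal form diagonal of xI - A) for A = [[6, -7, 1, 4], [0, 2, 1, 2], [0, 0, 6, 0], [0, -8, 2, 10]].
The Jordan structure of A has elementary divisors (x - 6)^3, (x - 6). Arranging the block sizes at each eigenvalue in decreasing order and taking row products gives the invariant factors.

Invariant factors (smallest first, each dividing the next): x - 6, (x - 6)^3.

Check: the last factor (x - 6)^3 is the minimal polynomial, and the product (x - 6)^4 is the characteristic polynomial.

x - 6, (x - 6)^3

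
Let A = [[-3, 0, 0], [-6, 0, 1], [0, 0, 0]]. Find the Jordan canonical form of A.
The characteristic polynomial is det(xI - A) = x^2(x + 3), so the eigenvalues are -3 (algebraic multiplicity 1), 0 (algebraic multiplicity 2).

For λ = -3: algebraic multiplicity 1 gives one 1×1 block.

For λ = 0: rank(A) = 2, rank(A^2) = 1. The eigenspace has dimension 3 - 2 = 1, so there is 1 Jordan block; the rank sequence gives block sizes [2].

Assembling the blocks gives the Jordan form J above.

J = [[-3, 0, 0], [0, 0, 1], [0, 0, 0]]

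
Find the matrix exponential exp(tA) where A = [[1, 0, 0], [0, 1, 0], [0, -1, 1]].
A has Jordan form J = [[1, 1, 0], [0, 1, 0], [0, 0, 1]] with A = PJP^{-1}, so e^{tA} = P e^{tJ} P^{-1}.

For a Jordan block J_k(λ), e^{tJ_k(λ)} = e^{λt} · (I + tN + t^2 N^2/2! + ... + t^{k-1} N^{k-1}/(k-1)!) where N is the nilpotent superdiagonal part.

Assembling the blocks and conjugating back gives the entries of e^{tA} as shown above.

e^{tA} = [[e^{t}, 0, 0], [0, e^{t}, 0], [0, -t*e^{t}, e^{t}]]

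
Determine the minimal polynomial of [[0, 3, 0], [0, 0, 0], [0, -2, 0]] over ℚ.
The characteristic polynomial factors as x^3. The minimal polynomial is ∏(x - λ)^{k_λ} where k_λ is the size of the largest Jordan block at λ.

For λ = 0: rank(A) = 1, and the largest Jordan block has size 2 (the smallest k with rank(A^k) = rank(A^(k+1))).

So m_A(x) = x^2.

m_A(x) = x^2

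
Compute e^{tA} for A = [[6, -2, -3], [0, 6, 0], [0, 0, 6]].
A has Jordan form J = [[6, 1, 0], [0, 6, 0], [0, 0, 6]] with A = PJP^{-1}, so e^{tA} = P e^{tJ} P^{-1}.

For a Jordan block J_k(λ), e^{tJ_k(λ)} = e^{λt} · (I + tN + t^2 N^2/2! + ... + t^{k-1} N^{k-1}/(k-1)!) where N is the nilpotent superdiagonal part.

Assembling the blocks and conjugating back gives the entries of e^{tA} as shown above.

e^{tA} = [[e^{6*t}, -2*t*e^{6*t}, -3*t*e^{6*t}], [0, e^{6*t}, 0], [0, 0, e^{6*t}]]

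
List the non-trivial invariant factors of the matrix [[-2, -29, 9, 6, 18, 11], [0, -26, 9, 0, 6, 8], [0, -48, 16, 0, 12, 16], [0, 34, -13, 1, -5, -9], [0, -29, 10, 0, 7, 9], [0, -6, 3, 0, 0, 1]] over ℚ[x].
The Jordan structure of A has elementary divisors (x + 2)^3, (x - 1)^3. Arranging the block sizes at each eigenvalue in decreasing order and taking row products gives the invariant factors.

Invariant factors (smallest first, each dividing the next): (x - 1)^3(x + 2)^3.

Check: the last factor (x - 1)^3(x + 2)^3 is the minimal polynomial, and the product (x - 1)^3(x + 2)^3 is the characteristic polynomial.

(x - 1)^3(x + 2)^3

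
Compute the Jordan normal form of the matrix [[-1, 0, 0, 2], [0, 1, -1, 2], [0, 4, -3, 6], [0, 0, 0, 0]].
The characteristic polynomial is det(xI - A) = x(x + 1)^3, so the eigenvalues are -1 (algebraic multiplicity 3), 0 (algebraic multiplicity 1).

For λ = -1: rank(A + I) = 2, rank((A + I)^2) = 1. The eigenspace has dimension 4 - 2 = 2, so there are 2 Jordan blocks; the rank sequence gives block sizes [2, 1].

For λ = 0: algebraic multiplicity 1 gives one 1×1 block.

Assembling the blocks gives the Jordan form J above.

J = [[-1, 1, 0, 0], [0, -1, 0, 0], [0, 0, -1, 0], [0, 0, 0, 0]]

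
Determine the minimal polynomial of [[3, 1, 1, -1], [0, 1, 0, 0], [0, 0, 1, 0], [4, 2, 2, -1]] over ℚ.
The characteristic polynomial factors as (x - 1)^4. The minimal polynomial is ∏(x - λ)^{k_λ} where k_λ is the size of the largest Jordan block at λ.

For λ = 1: rank(A - I) = 1, and the largest Jordan block has size 2 (the smallest k with rank((A - I)^k) = rank((A - I)^(k+1))).

So m_A(x) = (x - 1)^2.

m_A(x) = (x - 1)^2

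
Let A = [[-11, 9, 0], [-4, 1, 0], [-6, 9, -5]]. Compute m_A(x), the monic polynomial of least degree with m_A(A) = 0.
The characteristic polynomial factors as (x + 5)^3. The minimal polynomial is ∏(x - λ)^{k_λ} where k_λ is the size of the largest Jordan block at λ.

For λ = -5: rank(A + 5I) = 1, and the largest Jordan block has size 2 (the smallest k with rank((A + 5I)^k) = rank((A + 5I)^(k+1))).

So m_A(x) = (x + 5)^2.

m_A(x) = (x + 5)^2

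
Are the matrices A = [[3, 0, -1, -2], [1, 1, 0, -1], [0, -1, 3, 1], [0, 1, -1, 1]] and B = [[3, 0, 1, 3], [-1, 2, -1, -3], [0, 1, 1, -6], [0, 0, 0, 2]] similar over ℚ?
Two matrices over a field are similar if and only if they have the same invariant factors.

Both A and B have characteristic polynomial (x - 2)^4 and minimal polynomial (x - 2)^3. Computing further, both have invariant factors x - 2, (x - 2)^3. Hence A and B are similar.

Yes.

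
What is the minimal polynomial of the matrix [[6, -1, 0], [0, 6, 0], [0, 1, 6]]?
m_A(x) = (x - 6)^2

The characteristic polynomial factors as (x - 6)^3. The minimal polynomial is ∏(x - λ)^{k_λ} where k_λ is the size of the largest Jordan block at λ.

For λ = 6: rank(A - 6I) = 1, and the largest Jordan block has size 2 (the smallest k with rank((A - 6I)^k) = rank((A - 6I)^(k+1))).

So m_A(x) = (x - 6)^2.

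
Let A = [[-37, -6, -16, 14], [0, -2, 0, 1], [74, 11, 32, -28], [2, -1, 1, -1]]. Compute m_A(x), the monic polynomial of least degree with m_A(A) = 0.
The characteristic polynomial factors as (x + 1)^3(x + 5). The minimal polynomial is ∏(x - λ)^{k_λ} where k_λ is the size of the largest Jordan block at λ.

For λ = -5: rank(A + 5I) = 3, and the largest Jordan block has size 1 (the smallest k with rank((A + 5I)^k) = rank((A + 5I)^(k+1))).
For λ = -1: rank(A + I) = 3, and the largest Jordan block has size 3 (the smallest k with rank((A + I)^k) = rank((A + I)^(k+1))).

So m_A(x) = (x + 1)^3(x + 5).

m_A(x) = (x + 1)^3(x + 5)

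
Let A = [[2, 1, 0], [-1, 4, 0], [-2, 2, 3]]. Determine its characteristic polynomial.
χ_A(x) = (x - 3)^3

xI - A = [[x - 2, -1, 0], [1, x - 4, 0], [2, -2, x - 3]].

Expanding det(xI - A) along the first row:
det(xI - A) = + (x - 2)·det([[x - 4, 0], [-2, x - 3]]) - (-1)·det([[1, 0], [2, x - 3]]) + (0)·det([[1, x - 4], [2, -2]]).

Evaluating gives χ_A(x) = x^3 - 9x^2 + 27x - 27 = (x - 3)^3.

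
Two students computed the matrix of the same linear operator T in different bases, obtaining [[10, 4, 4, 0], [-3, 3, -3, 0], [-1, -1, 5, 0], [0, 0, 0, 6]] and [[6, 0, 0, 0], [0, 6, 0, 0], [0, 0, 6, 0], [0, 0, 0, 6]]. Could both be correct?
No.

Both have characteristic polynomial (x - 6)^4, but the minimal polynomial of A is (x - 6)^2 while the minimal polynomial of B is x - 6. The minimal polynomial is a similarity invariant, so A and B are not similar.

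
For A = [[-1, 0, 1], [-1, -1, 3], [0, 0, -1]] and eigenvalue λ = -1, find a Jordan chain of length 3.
We seek v_1 ∈ ker((A + I)^3) \ ker((A + I)^2), then set v_{i+1} = (A + I) v_i.

One such chain is v_1 = [[1, 2, 1]]^T, v_2 = [[1, 2, 0]]^T, v_3 = [[0, -1, 0]]^T. Check: (A + I) v_3 = [[0, 0, 0]]^T = 0.

v_1 = [[1, 2, 1]]^T, v_2 = [[1, 2, 0]]^T, v_3 = [[0, -1, 0]]^T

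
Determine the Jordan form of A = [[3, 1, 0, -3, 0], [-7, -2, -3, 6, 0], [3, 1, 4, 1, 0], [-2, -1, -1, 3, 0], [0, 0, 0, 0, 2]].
The characteristic polynomial is det(xI - A) = (x - 2)^5, so the eigenvalues are 2 (algebraic multiplicity 5).

For λ = 2: rank(A - 2I) = 2, rank((A - 2I)^2) = 0. The eigenspace has dimension 5 - 2 = 3, so there are 3 Jordan blocks; the rank sequence gives block sizes [2, 2, 1].

Assembling the blocks gives the Jordan form J above.

J = [[2, 1, 0, 0, 0], [0, 2, 0, 0, 0], [0, 0, 2, 1, 0], [0, 0, 0, 2, 0], [0, 0, 0, 0, 2]]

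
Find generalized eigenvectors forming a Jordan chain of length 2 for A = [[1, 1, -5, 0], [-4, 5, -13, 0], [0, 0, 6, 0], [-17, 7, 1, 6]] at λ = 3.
v_1 = [[0, 1, 0, -2]]^T, v_2 = [[1, 2, 0, 1]]^T

We seek v_1 ∈ ker((A - 3I)^2) \ ker(A - 3I), then set v_{i+1} = (A - 3I) v_i.

One such chain is v_1 = [[0, 1, 0, -2]]^T, v_2 = [[1, 2, 0, 1]]^T. Check: (A - 3I) v_2 = [[0, 0, 0, 0]]^T = 0.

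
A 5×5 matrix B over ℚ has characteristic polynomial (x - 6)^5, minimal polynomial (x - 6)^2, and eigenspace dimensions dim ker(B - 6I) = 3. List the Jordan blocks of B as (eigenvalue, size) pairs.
λ = 6: algebraic multiplicity 5 (exponent in χ_B), largest block size 2 (exponent in m_B), 3 blocks (geometric multiplicity). These force block sizes [2, 2, 1].

Jordan blocks: (6, 2), (6, 2), (6, 1)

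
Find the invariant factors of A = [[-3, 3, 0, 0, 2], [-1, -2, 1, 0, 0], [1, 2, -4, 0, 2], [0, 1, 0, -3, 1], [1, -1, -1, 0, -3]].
(x + 3)^2, (x + 3)^3

The Jordan structure of A has elementary divisors (x + 3)^3, (x + 3)^2. Arranging the block sizes at each eigenvalue in decreasing order and taking row products gives the invariant factors.

Invariant factors (smallest first, each dividing the next): (x + 3)^2, (x + 3)^3.

Check: the last factor (x + 3)^3 is the minimal polynomial, and the product (x + 3)^5 is the characteristic polynomial.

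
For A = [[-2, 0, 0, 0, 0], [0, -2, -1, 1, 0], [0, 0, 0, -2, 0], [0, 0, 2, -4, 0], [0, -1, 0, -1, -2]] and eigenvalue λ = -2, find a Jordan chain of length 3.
v_1 = [[0, 1, -1, 0, -1]]^T, v_2 = [[0, 1, -2, -2, -1]]^T, v_3 = [[0, 0, 0, 0, 1]]^T

We seek v_1 ∈ ker((A + 2I)^3) \ ker((A + 2I)^2), then set v_{i+1} = (A + 2I) v_i.

One such chain is v_1 = [[0, 1, -1, 0, -1]]^T, v_2 = [[0, 1, -2, -2, -1]]^T, v_3 = [[0, 0, 0, 0, 1]]^T. Check: (A + 2I) v_3 = [[0, 0, 0, 0, 0]]^T = 0.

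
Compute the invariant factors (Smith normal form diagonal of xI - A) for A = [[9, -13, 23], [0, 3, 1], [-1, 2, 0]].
The Jordan structure of A has elementary divisors (x - 4)^3. Arranging the block sizes at each eigenvalue in decreasing order and taking row products gives the invariant factors.

Invariant factors (smallest first, each dividing the next): (x - 4)^3.

Check: the last factor (x - 4)^3 is the minimal polynomial, and the product (x - 4)^3 is the characteristic polynomial.

(x - 4)^3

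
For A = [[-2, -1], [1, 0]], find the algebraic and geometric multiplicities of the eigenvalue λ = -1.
algebraic multiplicity 2, geometric multiplicity 1

The characteristic polynomial is (x + 1)^2, so the factor x + 1 appears with exponent 2: the algebraic multiplicity is 2.

rank(A + I) = 1, so the eigenspace has dimension 2 - 1 = 1: the geometric multiplicity is 1.

Since 1 < 2, A is not diagonalizable.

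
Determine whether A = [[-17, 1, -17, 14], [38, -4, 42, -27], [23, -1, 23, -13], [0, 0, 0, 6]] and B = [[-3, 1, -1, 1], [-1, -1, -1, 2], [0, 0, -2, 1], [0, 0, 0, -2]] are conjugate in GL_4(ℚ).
trace(A) = 8 but trace(B) = -8. The trace is a similarity invariant, so A and B are not similar.

No.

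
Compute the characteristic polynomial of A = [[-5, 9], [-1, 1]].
xI - A = [[x + 5, -9], [1, x - 1]].

Expanding det(xI - A) along the first row:
det(xI - A) = + (x + 5)·det([[x - 1]]) - (-9)·det([[1]]).

Evaluating gives χ_A(x) = x^2 + 4x + 4 = (x + 2)^2.

χ_A(x) = (x + 2)^2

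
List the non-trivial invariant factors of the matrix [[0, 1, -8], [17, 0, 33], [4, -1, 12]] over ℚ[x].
The Jordan structure of A has elementary divisors (x - 4)^3. Arranging the block sizes at each eigenvalue in decreasing order and taking row products gives the invariant factors.

Invariant factors (smallest first, each dividing the next): (x - 4)^3.

Check: the last factor (x - 4)^3 is the minimal polynomial, and the product (x - 4)^3 is the characteristic polynomial.

(x - 4)^3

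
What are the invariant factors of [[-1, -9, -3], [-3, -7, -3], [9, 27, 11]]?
The Jordan structure of A has elementary divisors (x + 1), (x - 2), (x - 2). Arranging the block sizes at each eigenvalue in decreasing order and taking row products gives the invariant factors.

Invariant factors (smallest first, each dividing the next): x - 2, (x - 2)(x + 1).

Check: the last factor (x - 2)(x + 1) is the minimal polynomial, and the product (x - 2)^2(x + 1) is the characteristic polynomial.

x - 2, (x - 2)(x + 1)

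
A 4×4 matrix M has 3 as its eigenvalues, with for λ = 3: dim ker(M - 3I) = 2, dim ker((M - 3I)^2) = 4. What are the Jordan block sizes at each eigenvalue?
λ = 3: successive nullity increments [2, 2] count blocks of size ≥ k; block sizes are [2, 2].

Jordan blocks: (3, 2), (3, 2)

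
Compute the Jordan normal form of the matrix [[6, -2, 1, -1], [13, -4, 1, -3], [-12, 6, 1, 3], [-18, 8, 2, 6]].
J = [[1, 0, 0, 0], [0, 2, 1, 0], [0, 0, 2, 0], [0, 0, 0, 4]]

The characteristic polynomial is det(xI - A) = (x - 4)(x - 2)^2(x - 1), so the eigenvalues are 1 (algebraic multiplicity 1), 2 (algebraic multiplicity 2), 4 (algebraic multiplicity 1).

For λ = 1: algebraic multiplicity 1 gives one 1×1 block.

For λ = 2: rank(A - 2I) = 3, rank((A - 2I)^2) = 2. The eigenspace has dimension 4 - 3 = 1, so there is 1 Jordan block; the rank sequence gives block sizes [2].

For λ = 4: algebraic multiplicity 1 gives one 1×1 block.

Assembling the blocks gives the Jordan form J above.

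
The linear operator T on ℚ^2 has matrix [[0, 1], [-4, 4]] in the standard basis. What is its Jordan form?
The characteristic polynomial is det(xI - A) = (x - 2)^2, so the eigenvalues are 2 (algebraic multiplicity 2).

For λ = 2: rank(A - 2I) = 1, rank((A - 2I)^2) = 0. The eigenspace has dimension 2 - 1 = 1, so there is 1 Jordan block; the rank sequence gives block sizes [2].

Assembling the blocks gives the Jordan form J above.

J = [[2, 1], [0, 2]]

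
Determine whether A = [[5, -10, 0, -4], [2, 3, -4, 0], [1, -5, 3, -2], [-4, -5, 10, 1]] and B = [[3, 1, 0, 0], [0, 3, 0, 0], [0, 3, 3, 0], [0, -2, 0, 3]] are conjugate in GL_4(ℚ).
No.

Both have characteristic polynomial (x - 3)^4 and minimal polynomial (x - 3)^2. But rank(A - 3I) = 2 for A while rank(B - 3I) = 1 for B, so the number of Jordan blocks at λ = 3 differs. A and B are not similar.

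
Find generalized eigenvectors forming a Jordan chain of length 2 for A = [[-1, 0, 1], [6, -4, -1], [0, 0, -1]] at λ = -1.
v_1 = [[1, 1, 1]]^T, v_2 = [[1, 2, 0]]^T

We seek v_1 ∈ ker((A + I)^2) \ ker(A + I), then set v_{i+1} = (A + I) v_i.

One such chain is v_1 = [[1, 1, 1]]^T, v_2 = [[1, 2, 0]]^T. Check: (A + I) v_2 = [[0, 0, 0]]^T = 0.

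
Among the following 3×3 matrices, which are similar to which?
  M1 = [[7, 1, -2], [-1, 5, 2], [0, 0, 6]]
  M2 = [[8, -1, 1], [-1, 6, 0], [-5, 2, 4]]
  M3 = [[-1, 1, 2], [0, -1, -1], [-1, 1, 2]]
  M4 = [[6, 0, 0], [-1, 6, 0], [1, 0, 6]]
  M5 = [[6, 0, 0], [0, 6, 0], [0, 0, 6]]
4 classes: {M1, M4}, {M2}, {M3}, {M5}

Characteristic polynomials: χ_{M1} = (x - 6)^3, χ_{M2} = (x - 6)^3, χ_{M3} = x^3, χ_{M4} = (x - 6)^3, χ_{M5} = (x - 6)^3.

{M1, M4}: invariant factors x - 6, (x - 6)^2.

{M2}: invariant factors (x - 6)^3.

{M3}: invariant factors x^3.

{M5}: invariant factors x - 6, x - 6, x - 6.

Matrices are similar if and only if their invariant-factor lists agree; the partition into similarity classes is {M1, M4}, {M2}, {M3}, {M5}.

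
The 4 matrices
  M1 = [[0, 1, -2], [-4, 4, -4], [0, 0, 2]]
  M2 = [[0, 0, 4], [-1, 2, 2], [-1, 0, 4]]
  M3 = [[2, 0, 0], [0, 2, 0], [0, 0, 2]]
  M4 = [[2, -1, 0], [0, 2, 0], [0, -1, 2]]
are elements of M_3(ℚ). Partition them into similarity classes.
Characteristic polynomials: χ_{M1} = (x - 2)^3, χ_{M2} = (x - 2)^3, χ_{M3} = (x - 2)^3, χ_{M4} = (x - 2)^3.

{M1, M2, M4}: invariant factors x - 2, (x - 2)^2.

{M3}: invariant factors x - 2, x - 2, x - 2.

Matrices are similar if and only if their invariant-factor lists agree; the partition into similarity classes is {M1, M2, M4}, {M3}.

2 classes: {M1, M2, M4}, {M3}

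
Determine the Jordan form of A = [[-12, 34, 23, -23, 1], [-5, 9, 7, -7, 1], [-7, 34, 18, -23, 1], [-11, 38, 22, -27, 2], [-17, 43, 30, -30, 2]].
J = [[-5, 0, 0, 0, 0], [0, -5, 0, 0, 0], [0, 0, 0, 1, 0], [0, 0, 0, 0, 1], [0, 0, 0, 0, 0]]

The characteristic polynomial is det(xI - A) = x^3(x + 5)^2, so the eigenvalues are -5 (algebraic multiplicity 2), 0 (algebraic multiplicity 3).

For λ = -5: rank(A + 5I) = 3. The eigenspace has dimension 5 - 3 = 2, so there are 2 Jordan blocks; the rank sequence gives block sizes [1, 1].

For λ = 0: rank(A) = 4, rank(A^2) = 3, rank(A^3) = 2. The eigenspace has dimension 5 - 4 = 1, so there is 1 Jordan block; the rank sequence gives block sizes [3].

Assembling the blocks gives the Jordan form J above.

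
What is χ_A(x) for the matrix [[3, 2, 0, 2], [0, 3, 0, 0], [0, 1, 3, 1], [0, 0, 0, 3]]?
χ_A(x) = (x - 3)^4

xI - A = [[x - 3, -2, 0, -2], [0, x - 3, 0, 0], [0, -1, x - 3, -1], [0, 0, 0, x - 3]].

Expanding det(xI - A) along the first row:
det(xI - A) = + (x - 3)·det([[x - 3, 0, 0], [-1, x - 3, -1], [0, 0, x - 3]]) - (-2)·det([[0, 0, 0], [0, x - 3, -1], [0, 0, x - 3]]) + (0)·det([[0, x - 3, 0], [0, -1, -1], [0, 0, x - 3]]) - (-2)·det([[0, x - 3, 0], [0, -1, x - 3], [0, 0, 0]]).

Evaluating gives χ_A(x) = x^4 - 12x^3 + 54x^2 - 108x + 81 = (x - 3)^4.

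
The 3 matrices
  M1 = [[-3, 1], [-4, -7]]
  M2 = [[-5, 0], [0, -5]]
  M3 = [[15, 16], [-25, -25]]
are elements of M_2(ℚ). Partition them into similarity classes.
Characteristic polynomials: χ_{M1} = (x + 5)^2, χ_{M2} = (x + 5)^2, χ_{M3} = (x + 5)^2.

{M1, M3}: invariant factors (x + 5)^2.

{M2}: invariant factors x + 5, x + 5.

Matrices are similar if and only if their invariant-factor lists agree; the partition into similarity classes is {M1, M3}, {M2}.

2 classes: {M1, M3}, {M2}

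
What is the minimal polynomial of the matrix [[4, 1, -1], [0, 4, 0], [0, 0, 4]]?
The characteristic polynomial factors as (x - 4)^3. The minimal polynomial is ∏(x - λ)^{k_λ} where k_λ is the size of the largest Jordan block at λ.

For λ = 4: rank(A - 4I) = 1, and the largest Jordan block has size 2 (the smallest k with rank((A - 4I)^k) = rank((A - 4I)^(k+1))).

So m_A(x) = (x - 4)^2.

m_A(x) = (x - 4)^2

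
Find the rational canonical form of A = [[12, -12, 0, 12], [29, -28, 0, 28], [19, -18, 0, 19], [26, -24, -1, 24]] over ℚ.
R = [[0, 0, 0, -12], [1, 0, 0, -28], [0, 1, 0, -7], [0, 0, 1, 8]]

The invariant factors of A (the non-unit diagonal entries of the Smith normal form of xI - A over ℚ[x]) are (x - 6)(x + 1)(x^2 - 3x - 2), each dividing the next. The characteristic polynomial is their product, (x - 6)(x + 1)(x^2 - 3x - 2).

The rational canonical form is the block-diagonal matrix of companion matrices C(f_i):
R = [[0, 0, 0, -12], [1, 0, 0, -28], [0, 1, 0, -7], [0, 0, 1, 8]].

Note the characteristic polynomial does not split into linear factors over ℚ, so A has no Jordan form over ℚ; the rational canonical form exists over any field.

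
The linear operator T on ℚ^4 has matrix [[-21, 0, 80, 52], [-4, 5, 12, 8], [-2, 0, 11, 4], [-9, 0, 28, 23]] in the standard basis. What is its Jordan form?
J = [[3, 0, 0, 0], [0, 5, 1, 0], [0, 0, 5, 0], [0, 0, 0, 5]]

The characteristic polynomial is det(xI - A) = (x - 5)^3(x - 3), so the eigenvalues are 3 (algebraic multiplicity 1), 5 (algebraic multiplicity 3).

For λ = 3: algebraic multiplicity 1 gives one 1×1 block.

For λ = 5: rank(A - 5I) = 2, rank((A - 5I)^2) = 1. The eigenspace has dimension 4 - 2 = 2, so there are 2 Jordan blocks; the rank sequence gives block sizes [2, 1].

Assembling the blocks gives the Jordan form J above.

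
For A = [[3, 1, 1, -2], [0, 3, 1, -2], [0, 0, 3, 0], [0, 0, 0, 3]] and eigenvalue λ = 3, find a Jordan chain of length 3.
We seek v_1 ∈ ker((A - 3I)^3) \ ker((A - 3I)^2), then set v_{i+1} = (A - 3I) v_i.

One such chain is v_1 = [[0, -1, 1, 0]]^T, v_2 = [[0, 1, 0, 0]]^T, v_3 = [[1, 0, 0, 0]]^T. Check: (A - 3I) v_3 = [[0, 0, 0, 0]]^T = 0.

v_1 = [[0, -1, 1, 0]]^T, v_2 = [[0, 1, 0, 0]]^T, v_3 = [[1, 0, 0, 0]]^T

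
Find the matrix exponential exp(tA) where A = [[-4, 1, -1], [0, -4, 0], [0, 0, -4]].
e^{tA} = [[e^{-4*t}, t*e^{-4*t}, -t*e^{-4*t}], [0, e^{-4*t}, 0], [0, 0, e^{-4*t}]]

A has Jordan form J = [[-4, 1, 0], [0, -4, 0], [0, 0, -4]] with A = PJP^{-1}, so e^{tA} = P e^{tJ} P^{-1}.

For a Jordan block J_k(λ), e^{tJ_k(λ)} = e^{λt} · (I + tN + t^2 N^2/2! + ... + t^{k-1} N^{k-1}/(k-1)!) where N is the nilpotent superdiagonal part.

Assembling the blocks and conjugating back gives the entries of e^{tA} as shown above.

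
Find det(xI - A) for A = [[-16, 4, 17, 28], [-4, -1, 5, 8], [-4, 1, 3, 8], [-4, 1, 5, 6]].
xI - A = [[x + 16, -4, -17, -28], [4, x + 1, -5, -8], [4, -1, x - 3, -8], [4, -1, -5, x - 6]].

Expanding det(xI - A) along the first row:
det(xI - A) = + (x + 16)·det([[x + 1, -5, -8], [-1, x - 3, -8], [-1, -5, x - 6]]) - (-4)·det([[4, -5, -8], [4, x - 3, -8], [4, -5, x - 6]]) + (-17)·det([[4, x + 1, -8], [4, -1, -8], [4, -1, x - 6]]) - (-28)·det([[4, x + 1, -5], [4, -1, x - 3], [4, -1, -5]]).

Evaluating gives χ_A(x) = x^4 + 8x^3 + 24x^2 + 32x + 16 = (x + 2)^4.

χ_A(x) = (x + 2)^4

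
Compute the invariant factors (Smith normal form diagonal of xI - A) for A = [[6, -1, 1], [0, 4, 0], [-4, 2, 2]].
The Jordan structure of A has elementary divisors (x - 4)^2, (x - 4). Arranging the block sizes at each eigenvalue in decreasing order and taking row products gives the invariant factors.

Invariant factors (smallest first, each dividing the next): x - 4, (x - 4)^2.

Check: the last factor (x - 4)^2 is the minimal polynomial, and the product (x - 4)^3 is the characteristic polynomial.

x - 4, (x - 4)^2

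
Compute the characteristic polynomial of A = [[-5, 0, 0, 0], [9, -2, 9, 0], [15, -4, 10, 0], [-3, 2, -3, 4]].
xI - A = [[x + 5, 0, 0, 0], [-9, x + 2, -9, 0], [-15, 4, x - 10, 0], [3, -2, 3, x - 4]].

Expanding det(xI - A) along the first row:
det(xI - A) = + (x + 5)·det([[x + 2, -9, 0], [4, x - 10, 0], [-2, 3, x - 4]]) - (0)·det([[-9, -9, 0], [-15, x - 10, 0], [3, 3, x - 4]]) + (0)·det([[-9, x + 2, 0], [-15, 4, 0], [3, -2, x - 4]]) - (0)·det([[-9, x + 2, -9], [-15, 4, x - 10], [3, -2, 3]]).

Evaluating gives χ_A(x) = x^4 - 7x^3 - 12x^2 + 176x - 320 = (x - 4)^3(x + 5).

χ_A(x) = (x - 4)^3(x + 5)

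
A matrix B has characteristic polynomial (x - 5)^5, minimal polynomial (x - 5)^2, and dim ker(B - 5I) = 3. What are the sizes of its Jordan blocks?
Jordan blocks: (5, 2), (5, 2), (5, 1)

λ = 5: algebraic multiplicity 5 (exponent in χ_B), largest block size 2 (exponent in m_B), 3 blocks (geometric multiplicity). These force block sizes [2, 2, 1].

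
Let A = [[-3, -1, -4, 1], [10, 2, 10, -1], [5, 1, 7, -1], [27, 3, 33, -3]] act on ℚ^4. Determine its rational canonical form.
R = [[0, 0, 0, 12], [1, 0, 0, -10], [0, 1, 0, 2], [0, 0, 1, 3]]

The invariant factors of A (the non-unit diagonal entries of the Smith normal form of xI - A over ℚ[x]) are (x - 3)(x + 2)(x^2 - 2x + 2), each dividing the next. The characteristic polynomial is their product, (x - 3)(x + 2)(x^2 - 2x + 2).

The rational canonical form is the block-diagonal matrix of companion matrices C(f_i):
R = [[0, 0, 0, 12], [1, 0, 0, -10], [0, 1, 0, 2], [0, 0, 1, 3]].

Note the characteristic polynomial does not split into linear factors over ℚ, so A has no Jordan form over ℚ; the rational canonical form exists over any field.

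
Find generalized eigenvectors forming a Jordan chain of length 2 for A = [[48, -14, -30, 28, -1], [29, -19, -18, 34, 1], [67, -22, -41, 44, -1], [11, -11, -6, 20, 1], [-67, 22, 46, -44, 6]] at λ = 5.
v_1 = [[-2, 0, -3, 0, 3]]^T, v_2 = [[1, -1, 1, -1, -1]]^T

We seek v_1 ∈ ker((A - 5I)^2) \ ker(A - 5I), then set v_{i+1} = (A - 5I) v_i.

One such chain is v_1 = [[-2, 0, -3, 0, 3]]^T, v_2 = [[1, -1, 1, -1, -1]]^T. Check: (A - 5I) v_2 = [[0, 0, 0, 0, 0]]^T = 0.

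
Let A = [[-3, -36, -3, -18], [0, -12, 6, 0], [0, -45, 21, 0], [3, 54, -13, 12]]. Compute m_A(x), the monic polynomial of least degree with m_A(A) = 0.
The characteristic polynomial factors as (x - 6)^2(x - 3)^2. The minimal polynomial is ∏(x - λ)^{k_λ} where k_λ is the size of the largest Jordan block at λ.

For λ = 3: rank(A - 3I) = 3, and the largest Jordan block has size 2 (the smallest k with rank((A - 3I)^k) = rank((A - 3I)^(k+1))).
For λ = 6: rank(A - 6I) = 2, and the largest Jordan block has size 1 (the smallest k with rank((A - 6I)^k) = rank((A - 6I)^(k+1))).

So m_A(x) = (x - 6)(x - 3)^2.

m_A(x) = (x - 6)(x - 3)^2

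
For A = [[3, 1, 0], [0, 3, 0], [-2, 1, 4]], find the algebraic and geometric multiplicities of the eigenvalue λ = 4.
algebraic multiplicity 1, geometric multiplicity 1

The characteristic polynomial is (x - 4)(x - 3)^2, so the factor x - 4 appears with exponent 1: the algebraic multiplicity is 1.

rank(A - 4I) = 2, so the eigenspace has dimension 3 - 2 = 1: the geometric multiplicity is 1.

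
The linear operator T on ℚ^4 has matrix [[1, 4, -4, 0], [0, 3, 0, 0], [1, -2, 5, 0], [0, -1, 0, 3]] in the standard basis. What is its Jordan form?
The characteristic polynomial is det(xI - A) = (x - 3)^4, so the eigenvalues are 3 (algebraic multiplicity 4).

For λ = 3: rank(A - 3I) = 2, rank((A - 3I)^2) = 0. The eigenspace has dimension 4 - 2 = 2, so there are 2 Jordan blocks; the rank sequence gives block sizes [2, 2].

Assembling the blocks gives the Jordan form J above.

J = [[3, 1, 0, 0], [0, 3, 0, 0], [0, 0, 3, 1], [0, 0, 0, 3]]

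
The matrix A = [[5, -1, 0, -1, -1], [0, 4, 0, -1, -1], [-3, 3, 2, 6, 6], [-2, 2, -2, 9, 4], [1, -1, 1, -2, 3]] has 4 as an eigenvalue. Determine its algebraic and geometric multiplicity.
The characteristic polynomial is (x - 5)^3(x - 4)^2, so the factor x - 4 appears with exponent 2: the algebraic multiplicity is 2.

rank(A - 4I) = 4, so the eigenspace has dimension 5 - 4 = 1: the geometric multiplicity is 1.

Since 1 < 2, A is not diagonalizable.

algebraic multiplicity 2, geometric multiplicity 1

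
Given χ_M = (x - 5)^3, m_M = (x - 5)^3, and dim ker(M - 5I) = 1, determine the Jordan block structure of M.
Jordan blocks: (5, 3)

λ = 5: algebraic multiplicity 3 (exponent in χ_M), largest block size 3 (exponent in m_M), 1 block (geometric multiplicity). This forces block sizes [3].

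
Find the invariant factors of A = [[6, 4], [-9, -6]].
x^2

The Jordan structure of A has elementary divisors x^2. Arranging the block sizes at each eigenvalue in decreasing order and taking row products gives the invariant factors.

Invariant factors (smallest first, each dividing the next): x^2.

Check: the last factor x^2 is the minimal polynomial, and the product x^2 is the characteristic polynomial.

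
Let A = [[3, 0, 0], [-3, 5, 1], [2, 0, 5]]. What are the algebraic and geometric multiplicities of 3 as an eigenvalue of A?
The characteristic polynomial is (x - 5)^2(x - 3), so the factor x - 3 appears with exponent 1: the algebraic multiplicity is 1.

rank(A - 3I) = 2, so the eigenspace has dimension 3 - 2 = 1: the geometric multiplicity is 1.

algebraic multiplicity 1, geometric multiplicity 1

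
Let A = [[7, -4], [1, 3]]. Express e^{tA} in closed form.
e^{tA} = [[(2*t + 1)*e^{5*t}, -4*t*e^{5*t}], [t*e^{5*t}, (1 - 2*t)*e^{5*t}]]

A has Jordan form J = [[5, 1], [0, 5]] with A = PJP^{-1}, so e^{tA} = P e^{tJ} P^{-1}.

For a Jordan block J_k(λ), e^{tJ_k(λ)} = e^{λt} · (I + tN + t^2 N^2/2! + ... + t^{k-1} N^{k-1}/(k-1)!) where N is the nilpotent superdiagonal part.

Assembling the blocks and conjugating back gives the entries of e^{tA} as shown above.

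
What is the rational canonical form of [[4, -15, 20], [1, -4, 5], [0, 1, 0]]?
R = [[0, 0, 0], [1, 0, 6], [0, 1, 0]]

The invariant factors of A (the non-unit diagonal entries of the Smith normal form of xI - A over ℚ[x]) are x(x^2 - 6), each dividing the next. The characteristic polynomial is their product, x(x^2 - 6).

The rational canonical form is the block-diagonal matrix of companion matrices C(f_i):
R = [[0, 0, 0], [1, 0, 6], [0, 1, 0]].

Note the characteristic polynomial does not split into linear factors over ℚ, so A has no Jordan form over ℚ; the rational canonical form exists over any field.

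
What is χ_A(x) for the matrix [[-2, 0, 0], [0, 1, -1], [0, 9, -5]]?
xI - A = [[x + 2, 0, 0], [0, x - 1, 1], [0, -9, x + 5]].

Expanding det(xI - A) along the first row:
det(xI - A) = + (x + 2)·det([[x - 1, 1], [-9, x + 5]]) - (0)·det([[0, 1], [0, x + 5]]) + (0)·det([[0, x - 1], [0, -9]]).

Evaluating gives χ_A(x) = x^3 + 6x^2 + 12x + 8 = (x + 2)^3.

χ_A(x) = (x + 2)^3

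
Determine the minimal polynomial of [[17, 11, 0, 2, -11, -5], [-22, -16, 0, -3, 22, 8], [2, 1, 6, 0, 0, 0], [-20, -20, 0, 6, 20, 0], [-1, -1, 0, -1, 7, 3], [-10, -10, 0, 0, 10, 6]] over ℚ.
The characteristic polynomial factors as (x - 6)^5(x + 4). The minimal polynomial is ∏(x - λ)^{k_λ} where k_λ is the size of the largest Jordan block at λ.

For λ = -4: rank(A + 4I) = 5, and the largest Jordan block has size 1 (the smallest k with rank((A + 4I)^k) = rank((A + 4I)^(k+1))).
For λ = 6: rank(A - 6I) = 4, and the largest Jordan block has size 3 (the smallest k with rank((A - 6I)^k) = rank((A - 6I)^(k+1))).

So m_A(x) = (x - 6)^3(x + 4).

m_A(x) = (x - 6)^3(x + 4)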